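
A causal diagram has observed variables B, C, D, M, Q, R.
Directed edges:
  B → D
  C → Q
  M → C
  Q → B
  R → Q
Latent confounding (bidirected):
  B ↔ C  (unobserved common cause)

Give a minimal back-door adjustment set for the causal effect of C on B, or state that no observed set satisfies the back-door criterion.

C→B: no observed back-door set.

desc(C)\{C}={B,D,Q}; candidates ⊆ {M,R}.
C↔B: latent back-door arc(s) into C.
size 0: {}; under {} C still reaches {B,D,M} ∋ B.
size 1: {M}, {R}; under {M} C still reaches {B,D} ∋ B.
size 2: {M,R}; under {M,R} C still reaches {B,D} ∋ B.
C↔B cannot be blocked by any observed set — no back-door set.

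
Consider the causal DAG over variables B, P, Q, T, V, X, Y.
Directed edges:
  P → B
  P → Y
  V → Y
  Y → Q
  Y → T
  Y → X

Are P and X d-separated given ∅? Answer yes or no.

No — P and X are d-connected given ∅.

Bayes-Ball from P | ∅ reaches {B,Q,T,X,Y}.
X ∈ reach(P|∅) ⇒ P ⊥̸ X | ∅.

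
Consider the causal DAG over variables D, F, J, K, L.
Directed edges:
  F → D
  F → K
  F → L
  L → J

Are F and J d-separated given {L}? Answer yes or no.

Bayes-Ball from F | {L} reaches {D,K}.
J ∉ reach(F|{L}) ⇒ F ⊥ J | {L}.

Yes — F ⊥ J | {L}.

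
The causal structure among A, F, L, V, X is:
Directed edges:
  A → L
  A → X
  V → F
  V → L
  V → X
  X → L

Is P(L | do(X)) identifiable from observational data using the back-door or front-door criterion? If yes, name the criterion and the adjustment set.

desc(X)\{X}={L}; candidates ⊆ {A,F,V}.
size 0: {}; under {} X still reaches {A,F,L,V} ∋ L.
size 1: {A}, {F}, {V}; under {A} X still reaches {F,L,V} ∋ L.
{A,V}: X⊥L given {A,V} in G with X→· removed — back-door holds.
P(L|do(X)) = Σ_{A,V} P(L|X,A,V)·P(A,V).

P(L|do(X)): backdoor, adjust for {A, V}.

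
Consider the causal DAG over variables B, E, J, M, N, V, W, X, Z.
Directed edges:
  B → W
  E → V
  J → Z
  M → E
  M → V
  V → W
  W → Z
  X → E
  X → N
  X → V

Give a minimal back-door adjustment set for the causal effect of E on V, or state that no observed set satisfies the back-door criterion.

desc(E)\{E}={V,W,Z}; candidates ⊆ {B,J,M,N,X}.
size 0: {}; under {} E still reaches {M,N,V,W,X,Z} ∋ V.
size 1: {B}, {J}, {M} …(+2); under {B} E still reaches {M,N,V,W,X,Z} ∋ V.
{M,X}: E⊥V given {M,X} in G with E→· removed — back-door holds.

E→V: minimal back-door set {M, X}.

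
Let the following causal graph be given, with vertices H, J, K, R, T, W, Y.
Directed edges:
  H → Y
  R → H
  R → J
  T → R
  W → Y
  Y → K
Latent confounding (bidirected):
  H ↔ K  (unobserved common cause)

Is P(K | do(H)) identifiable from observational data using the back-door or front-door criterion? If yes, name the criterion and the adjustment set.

desc(H)\{H}={K,Y}; candidates ⊆ {J,R,T,W}.
H↔K: latent back-door arc(s) into H.
size 0: {}; under {} H still reaches {J,K,R,T} ∋ K.
size 1: {J}, {R}, {T} …(+1); under {J} H still reaches {K,R,T} ∋ K.
size 2: {J,R}, {J,T}, {J,W} …(+3); under {J,R} H still reaches {K} ∋ K.
H↔K cannot be blocked by any observed set — no back-door set.
{Y}: (i) intercepts every directed H→K path; (ii) no back-door H→{Y}; (iii) {H} blocks every back-door {Y}→K. Front-door holds.
P(K|do(H)) = Σ_{Y} P(Y|H) Σ_{H'} P(K|Y,H')P(H').

P(K|do(H)): frontdoor, adjust for {Y}.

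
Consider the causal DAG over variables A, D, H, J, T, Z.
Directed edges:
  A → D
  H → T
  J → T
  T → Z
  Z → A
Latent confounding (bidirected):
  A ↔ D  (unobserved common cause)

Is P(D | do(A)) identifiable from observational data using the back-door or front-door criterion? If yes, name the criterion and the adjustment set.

P(D|do(A)): not identifiable (no BD/FD set).

desc(A)\{A}={D}; candidates ⊆ {H,J,T,Z}.
A↔D: latent back-door arc(s) into A.
size 0: {}; under {} A still reaches {D,H,J,T,Z} ∋ D.
size 1: {H}, {J}, {T} …(+1); under {H} A still reaches {D,J,T,Z} ∋ D.
size 2: {H,J}, {H,T}, {H,Z} …(+3); under {H,J} A still reaches {D,T,Z} ∋ D.
A↔D cannot be blocked by any observed set — no back-door set.
No mediator lies on a directed A→…→D path.
Neither criterion identifies P(D|do(A)) in this graph.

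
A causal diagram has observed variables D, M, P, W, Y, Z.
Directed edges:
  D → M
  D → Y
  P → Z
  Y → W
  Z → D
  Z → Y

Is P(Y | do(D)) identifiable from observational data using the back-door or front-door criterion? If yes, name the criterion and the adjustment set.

P(Y|do(D)): backdoor, adjust for {Z}.

desc(D)\{D}={M,W,Y}; candidates ⊆ {P,Z}.
size 0: {}; under {} D still reaches {P,W,Y,Z} ∋ Y.
{Z}: D⊥Y given {Z} in G with D→· removed — back-door holds.
P(Y|do(D)) = Σ_{Z} P(Y|D,Z)·P(Z).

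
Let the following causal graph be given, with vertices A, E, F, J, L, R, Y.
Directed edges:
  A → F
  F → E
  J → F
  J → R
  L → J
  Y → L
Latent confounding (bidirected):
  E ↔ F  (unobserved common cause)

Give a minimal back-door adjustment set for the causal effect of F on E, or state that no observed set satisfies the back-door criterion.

F→E: no observed back-door set.

desc(F)\{F}={E}; candidates ⊆ {A,J,L,R,Y}.
F↔E: latent back-door arc(s) into F.
size 0: {}; under {} F still reaches {A,E,J,L,R,Y} ∋ E.
size 1: {A}, {J}, {L} …(+2); under {A} F still reaches {E,J,L,R,Y} ∋ E.
size 2: {A,J}, {A,L}, {A,R} …(+7); under {A,J} F still reaches {E} ∋ E.
F↔E cannot be blocked by any observed set — no back-door set.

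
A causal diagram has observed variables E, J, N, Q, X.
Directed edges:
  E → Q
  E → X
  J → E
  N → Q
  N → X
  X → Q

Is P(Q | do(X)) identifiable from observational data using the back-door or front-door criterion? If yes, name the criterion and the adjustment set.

desc(X)\{X}={Q}; candidates ⊆ {E,J,N}.
size 0: {}; under {} X still reaches {E,J,N,Q} ∋ Q.
size 1: {E}, {J}, {N}; under {E} X still reaches {N,Q} ∋ Q.
{E,N}: X⊥Q given {E,N} in G with X→· removed — back-door holds.
P(Q|do(X)) = Σ_{E,N} P(Q|X,E,N)·P(E,N).

P(Q|do(X)): backdoor, adjust for {E, N}.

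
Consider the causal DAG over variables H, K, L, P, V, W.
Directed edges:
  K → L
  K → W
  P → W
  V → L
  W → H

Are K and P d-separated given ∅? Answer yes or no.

Yes — K ⊥ P | ∅.

Bayes-Ball from K | ∅ reaches {H,L,W}.
P ∉ reach(K|∅) ⇒ K ⊥ P | ∅.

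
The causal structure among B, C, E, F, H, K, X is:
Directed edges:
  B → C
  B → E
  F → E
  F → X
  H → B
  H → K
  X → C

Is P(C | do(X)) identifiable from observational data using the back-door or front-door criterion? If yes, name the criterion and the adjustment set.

desc(X)\{X}={C}; candidates ⊆ {B,E,F,H,K}.
∅: X⊥C given ∅ in G with X→· removed — back-door holds.
P(C|do(X)) = P(C|X) — no adjustment needed.

P(C|do(X)): backdoor, adjust for ∅.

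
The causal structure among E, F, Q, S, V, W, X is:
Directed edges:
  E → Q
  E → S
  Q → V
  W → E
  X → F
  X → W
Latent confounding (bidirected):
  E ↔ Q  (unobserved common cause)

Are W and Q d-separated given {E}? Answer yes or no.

No — W and Q are d-connected given {E}.

Bayes-Ball from W | {E} reaches {F,Q,V,X}.
Q ∈ reach(W|{E}) ⇒ W ⊥̸ Q | {E}.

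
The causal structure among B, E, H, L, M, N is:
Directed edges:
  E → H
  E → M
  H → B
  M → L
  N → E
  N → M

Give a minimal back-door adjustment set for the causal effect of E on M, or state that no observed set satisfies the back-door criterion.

desc(E)\{E}={B,H,L,M}; candidates ⊆ {N}.
size 0: {}; under {} E still reaches {L,M,N} ∋ M.
{N}: E⊥M given {N} in G with E→· removed — back-door holds.

E→M: minimal back-door set {N}.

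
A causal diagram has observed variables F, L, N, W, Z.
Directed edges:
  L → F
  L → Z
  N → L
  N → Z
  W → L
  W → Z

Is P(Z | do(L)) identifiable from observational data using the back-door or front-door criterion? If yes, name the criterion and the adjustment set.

desc(L)\{L}={F,Z}; candidates ⊆ {N,W}.
size 0: {}; under {} L still reaches {N,W,Z} ∋ Z.
size 1: {N}, {W}; under {N} L still reaches {W,Z} ∋ Z.
{N,W}: L⊥Z given {N,W} in G with L→· removed — back-door holds.
P(Z|do(L)) = Σ_{N,W} P(Z|L,N,W)·P(N,W).

P(Z|do(L)): backdoor, adjust for {N, W}.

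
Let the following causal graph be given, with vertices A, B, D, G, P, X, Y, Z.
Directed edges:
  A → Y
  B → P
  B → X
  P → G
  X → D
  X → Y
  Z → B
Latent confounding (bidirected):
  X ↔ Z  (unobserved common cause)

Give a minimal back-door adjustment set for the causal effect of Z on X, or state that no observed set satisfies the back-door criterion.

desc(Z)\{Z}={B,D,G,P,X,Y}; candidates ⊆ {A}.
Z↔X: latent back-door arc(s) into Z.
size 0: {}; under {} Z still reaches {D,X,Y} ∋ X.
size 1: {A}; under {A} Z still reaches {D,X,Y} ∋ X.
Z↔X cannot be blocked by any observed set — no back-door set.

Z→X: no observed back-door set.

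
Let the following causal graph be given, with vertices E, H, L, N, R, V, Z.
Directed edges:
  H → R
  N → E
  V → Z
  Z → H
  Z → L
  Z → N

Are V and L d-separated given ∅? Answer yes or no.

No — V and L are d-connected given ∅.

Bayes-Ball from V | ∅ reaches {E,H,L,N,R,Z}.
L ∈ reach(V|∅) ⇒ V ⊥̸ L | ∅.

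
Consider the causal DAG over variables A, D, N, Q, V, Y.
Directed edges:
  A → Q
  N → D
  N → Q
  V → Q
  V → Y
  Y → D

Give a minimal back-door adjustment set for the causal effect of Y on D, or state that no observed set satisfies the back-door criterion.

desc(Y)\{Y}={D}; candidates ⊆ {A,N,Q,V}.
∅: Y⊥D given ∅ in G with Y→· removed — back-door holds.

Y→D: minimal back-door set ∅.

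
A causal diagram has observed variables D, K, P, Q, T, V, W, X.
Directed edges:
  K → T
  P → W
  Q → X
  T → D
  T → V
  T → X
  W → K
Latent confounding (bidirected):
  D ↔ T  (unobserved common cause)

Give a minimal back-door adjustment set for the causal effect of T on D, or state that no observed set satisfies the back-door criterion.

desc(T)\{T}={D,V,X}; candidates ⊆ {K,P,Q,W}.
T↔D: latent back-door arc(s) into T.
size 0: {}; under {} T still reaches {D,K,P,W} ∋ D.
size 1: {K}, {P}, {Q} …(+1); under {K} T still reaches {D} ∋ D.
size 2: {K,P}, {K,Q}, {K,W} …(+3); under {K,P} T still reaches {D} ∋ D.
T↔D cannot be blocked by any observed set — no back-door set.

T→D: no observed back-door set.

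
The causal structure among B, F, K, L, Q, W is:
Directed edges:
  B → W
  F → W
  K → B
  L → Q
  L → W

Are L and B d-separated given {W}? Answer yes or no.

No — L and B are d-connected given {W}.

Bayes-Ball from L | {W} reaches {B,F,K,Q}.
B ∈ reach(L|{W}) ⇒ L ⊥̸ B | {W}.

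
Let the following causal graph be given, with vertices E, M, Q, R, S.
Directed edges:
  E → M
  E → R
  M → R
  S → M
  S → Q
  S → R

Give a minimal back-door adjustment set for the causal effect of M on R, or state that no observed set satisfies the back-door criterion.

M→R: minimal back-door set {E, S}.

desc(M)\{M}={R}; candidates ⊆ {E,Q,S}.
size 0: {}; under {} M still reaches {E,Q,R,S} ∋ R.
size 1: {E}, {Q}, {S}; under {E} M still reaches {Q,R,S} ∋ R.
{E,S}: M⊥R given {E,S} in G with M→· removed — back-door holds.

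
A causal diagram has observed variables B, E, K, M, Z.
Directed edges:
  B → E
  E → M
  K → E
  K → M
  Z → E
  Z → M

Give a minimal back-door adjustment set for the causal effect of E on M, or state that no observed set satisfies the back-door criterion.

E→M: minimal back-door set {K, Z}.

desc(E)\{E}={M}; candidates ⊆ {B,K,Z}.
size 0: {}; under {} E still reaches {B,K,M,Z} ∋ M.
size 1: {B}, {K}, {Z}; under {B} E still reaches {K,M,Z} ∋ M.
{K,Z}: E⊥M given {K,Z} in G with E→· removed — back-door holds.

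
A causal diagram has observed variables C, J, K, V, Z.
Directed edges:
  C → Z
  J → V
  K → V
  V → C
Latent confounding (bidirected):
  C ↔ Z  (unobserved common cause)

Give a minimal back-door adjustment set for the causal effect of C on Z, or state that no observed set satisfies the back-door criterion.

C→Z: no observed back-door set.

desc(C)\{C}={Z}; candidates ⊆ {J,K,V}.
C↔Z: latent back-door arc(s) into C.
size 0: {}; under {} C still reaches {J,K,V,Z} ∋ Z.
size 1: {J}, {K}, {V}; under {J} C still reaches {K,V,Z} ∋ Z.
size 2: {J,K}, {J,V}, {K,V}; under {J,K} C still reaches {V,Z} ∋ Z.
C↔Z cannot be blocked by any observed set — no back-door set.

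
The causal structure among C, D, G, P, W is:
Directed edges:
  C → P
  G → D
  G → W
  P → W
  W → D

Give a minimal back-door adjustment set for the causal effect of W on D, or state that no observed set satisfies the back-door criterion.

W→D: minimal back-door set {G}.

desc(W)\{W}={D}; candidates ⊆ {C,G,P}.
size 0: {}; under {} W still reaches {C,D,G,P} ∋ D.
{G}: W⊥D given {G} in G with W→· removed — back-door holds.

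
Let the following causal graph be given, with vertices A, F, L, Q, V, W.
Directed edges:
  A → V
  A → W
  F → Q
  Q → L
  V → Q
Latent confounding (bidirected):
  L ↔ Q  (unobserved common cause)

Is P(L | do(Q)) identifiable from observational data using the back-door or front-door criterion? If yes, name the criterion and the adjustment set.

P(L|do(Q)): not identifiable (no BD/FD set).

desc(Q)\{Q}={L}; candidates ⊆ {A,F,V,W}.
Q↔L: latent back-door arc(s) into Q.
size 0: {}; under {} Q still reaches {A,F,L,V,W} ∋ L.
size 1: {A}, {F}, {V} …(+1); under {A} Q still reaches {F,L,V} ∋ L.
size 2: {A,F}, {A,V}, {A,W} …(+3); under {A,F} Q still reaches {L,V} ∋ L.
Q↔L cannot be blocked by any observed set — no back-door set.
No mediator lies on a directed Q→…→L path.
Neither criterion identifies P(L|do(Q)) in this graph.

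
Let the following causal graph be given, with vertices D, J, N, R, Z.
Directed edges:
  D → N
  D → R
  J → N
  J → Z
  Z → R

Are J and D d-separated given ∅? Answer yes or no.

Bayes-Ball from J | ∅ reaches {N,R,Z}.
D ∉ reach(J|∅) ⇒ J ⊥ D | ∅.

Yes — J ⊥ D | ∅.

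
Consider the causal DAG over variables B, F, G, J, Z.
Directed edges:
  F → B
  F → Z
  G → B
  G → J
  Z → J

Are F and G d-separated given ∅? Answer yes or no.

Yes — F ⊥ G | ∅.

Bayes-Ball from F | ∅ reaches {B,J,Z}.
G ∉ reach(F|∅) ⇒ F ⊥ G | ∅.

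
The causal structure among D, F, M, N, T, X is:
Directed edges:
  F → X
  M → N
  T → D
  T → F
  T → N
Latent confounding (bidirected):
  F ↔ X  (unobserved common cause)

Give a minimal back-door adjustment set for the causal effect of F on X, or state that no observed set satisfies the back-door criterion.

F→X: no observed back-door set.

desc(F)\{F}={X}; candidates ⊆ {D,M,N,T}.
F↔X: latent back-door arc(s) into F.
size 0: {}; under {} F still reaches {D,N,T,X} ∋ X.
size 1: {D}, {M}, {N} …(+1); under {D} F still reaches {N,T,X} ∋ X.
size 2: {D,M}, {D,N}, {D,T} …(+3); under {D,M} F still reaches {N,T,X} ∋ X.
F↔X cannot be blocked by any observed set — no back-door set.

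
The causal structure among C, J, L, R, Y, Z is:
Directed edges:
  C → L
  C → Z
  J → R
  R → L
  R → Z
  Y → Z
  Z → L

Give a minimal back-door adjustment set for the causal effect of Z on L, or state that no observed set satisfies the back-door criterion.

desc(Z)\{Z}={L}; candidates ⊆ {C,J,R,Y}.
size 0: {}; under {} Z still reaches {C,J,L,R,Y} ∋ L.
size 1: {C}, {J}, {R} …(+1); under {C} Z still reaches {J,L,R,Y} ∋ L.
{C,R}: Z⊥L given {C,R} in G with Z→· removed — back-door holds.

Z→L: minimal back-door set {C, R}.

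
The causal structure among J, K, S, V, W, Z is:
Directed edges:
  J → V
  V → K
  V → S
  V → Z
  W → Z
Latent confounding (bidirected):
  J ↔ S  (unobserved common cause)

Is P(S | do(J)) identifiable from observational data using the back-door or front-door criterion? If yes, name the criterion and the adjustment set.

P(S|do(J)): frontdoor, adjust for {V}.

desc(J)\{J}={K,S,V,Z}; candidates ⊆ {W}.
J↔S: latent back-door arc(s) into J.
size 0: {}; under {} J still reaches {S} ∋ S.
size 1: {W}; under {W} J still reaches {S} ∋ S.
J↔S cannot be blocked by any observed set — no back-door set.
{V}: (i) intercepts every directed J→S path; (ii) no back-door J→{V}; (iii) {J} blocks every back-door {V}→S. Front-door holds.
P(S|do(J)) = Σ_{V} P(V|J) Σ_{J'} P(S|V,J')P(J').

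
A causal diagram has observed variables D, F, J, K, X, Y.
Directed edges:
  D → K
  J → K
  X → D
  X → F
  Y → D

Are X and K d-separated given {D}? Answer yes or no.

Bayes-Ball from X | {D} reaches {F,Y}.
K ∉ reach(X|{D}) ⇒ X ⊥ K | {D}.

Yes — X ⊥ K | {D}.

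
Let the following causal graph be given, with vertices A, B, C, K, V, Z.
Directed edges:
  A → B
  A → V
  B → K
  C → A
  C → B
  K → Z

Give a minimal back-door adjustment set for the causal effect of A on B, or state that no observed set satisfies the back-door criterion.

desc(A)\{A}={B,K,V,Z}; candidates ⊆ {C}.
size 0: {}; under {} A still reaches {B,C,K,Z} ∋ B.
{C}: A⊥B given {C} in G with A→· removed — back-door holds.

A→B: minimal back-door set {C}.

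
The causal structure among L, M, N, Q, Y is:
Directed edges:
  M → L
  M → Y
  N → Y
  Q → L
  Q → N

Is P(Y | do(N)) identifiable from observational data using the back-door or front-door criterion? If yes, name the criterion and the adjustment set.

P(Y|do(N)): backdoor, adjust for ∅.

desc(N)\{N}={Y}; candidates ⊆ {L,M,Q}.
∅: N⊥Y given ∅ in G with N→· removed — back-door holds.
P(Y|do(N)) = P(Y|N) — no adjustment needed.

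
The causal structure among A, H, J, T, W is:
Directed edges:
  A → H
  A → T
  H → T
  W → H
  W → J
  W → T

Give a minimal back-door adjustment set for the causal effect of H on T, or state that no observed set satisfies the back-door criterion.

H→T: minimal back-door set {A, W}.

desc(H)\{H}={T}; candidates ⊆ {A,J,W}.
size 0: {}; under {} H still reaches {A,J,T,W} ∋ T.
size 1: {A}, {J}, {W}; under {A} H still reaches {J,T,W} ∋ T.
{A,W}: H⊥T given {A,W} in G with H→· removed — back-door holds.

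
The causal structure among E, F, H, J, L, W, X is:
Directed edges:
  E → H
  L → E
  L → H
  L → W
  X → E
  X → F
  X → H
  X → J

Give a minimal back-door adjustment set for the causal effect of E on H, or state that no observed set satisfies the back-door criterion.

desc(E)\{E}={H}; candidates ⊆ {F,J,L,W,X}.
size 0: {}; under {} E still reaches {F,H,J,L,W,X} ∋ H.
size 1: {F}, {J}, {L} …(+2); under {F} E still reaches {H,J,L,W,X} ∋ H.
{L,X}: E⊥H given {L,X} in G with E→· removed — back-door holds.

E→H: minimal back-door set {L, X}.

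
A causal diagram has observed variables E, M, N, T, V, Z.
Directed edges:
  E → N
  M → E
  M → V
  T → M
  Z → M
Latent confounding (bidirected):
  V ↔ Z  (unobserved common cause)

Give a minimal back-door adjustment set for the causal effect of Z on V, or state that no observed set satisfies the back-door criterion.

Z→V: no observed back-door set.

desc(Z)\{Z}={E,M,N,V}; candidates ⊆ {T}.
Z↔V: latent back-door arc(s) into Z.
size 0: {}; under {} Z still reaches {V} ∋ V.
size 1: {T}; under {T} Z still reaches {V} ∋ V.
Z↔V cannot be blocked by any observed set — no back-door set.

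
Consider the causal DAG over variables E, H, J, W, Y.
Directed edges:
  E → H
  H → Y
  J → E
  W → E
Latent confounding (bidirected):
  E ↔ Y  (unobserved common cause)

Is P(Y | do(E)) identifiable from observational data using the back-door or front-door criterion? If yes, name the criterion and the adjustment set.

P(Y|do(E)): frontdoor, adjust for {H}.

desc(E)\{E}={H,Y}; candidates ⊆ {J,W}.
E↔Y: latent back-door arc(s) into E.
size 0: {}; under {} E still reaches {J,W,Y} ∋ Y.
size 1: {J}, {W}; under {J} E still reaches {W,Y} ∋ Y.
size 2: {J,W}; under {J,W} E still reaches {Y} ∋ Y.
E↔Y cannot be blocked by any observed set — no back-door set.
{H}: (i) intercepts every directed E→Y path; (ii) no back-door E→{H}; (iii) {E} blocks every back-door {H}→Y. Front-door holds.
P(Y|do(E)) = Σ_{H} P(H|E) Σ_{E'} P(Y|H,E')P(E').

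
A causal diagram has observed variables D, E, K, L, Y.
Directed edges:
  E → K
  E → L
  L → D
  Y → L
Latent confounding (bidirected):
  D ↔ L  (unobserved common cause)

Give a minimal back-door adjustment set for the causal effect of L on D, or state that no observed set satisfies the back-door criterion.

L→D: no observed back-door set.

desc(L)\{L}={D}; candidates ⊆ {E,K,Y}.
L↔D: latent back-door arc(s) into L.
size 0: {}; under {} L still reaches {D,E,K,Y} ∋ D.
size 1: {E}, {K}, {Y}; under {E} L still reaches {D,Y} ∋ D.
size 2: {E,K}, {E,Y}, {K,Y}; under {E,K} L still reaches {D,Y} ∋ D.
L↔D cannot be blocked by any observed set — no back-door set.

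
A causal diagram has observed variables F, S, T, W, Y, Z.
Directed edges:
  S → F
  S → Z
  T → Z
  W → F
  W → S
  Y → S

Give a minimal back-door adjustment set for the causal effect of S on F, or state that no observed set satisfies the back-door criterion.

S→F: minimal back-door set {W}.

desc(S)\{S}={F,Z}; candidates ⊆ {T,W,Y}.
size 0: {}; under {} S still reaches {F,W,Y} ∋ F.
{W}: S⊥F given {W} in G with S→· removed — back-door holds.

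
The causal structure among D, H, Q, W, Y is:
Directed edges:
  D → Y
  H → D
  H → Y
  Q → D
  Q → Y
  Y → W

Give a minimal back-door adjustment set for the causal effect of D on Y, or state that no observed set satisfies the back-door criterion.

desc(D)\{D}={W,Y}; candidates ⊆ {H,Q}.
size 0: {}; under {} D still reaches {H,Q,W,Y} ∋ Y.
size 1: {H}, {Q}; under {H} D still reaches {Q,W,Y} ∋ Y.
{H,Q}: D⊥Y given {H,Q} in G with D→· removed — back-door holds.

D→Y: minimal back-door set {H, Q}.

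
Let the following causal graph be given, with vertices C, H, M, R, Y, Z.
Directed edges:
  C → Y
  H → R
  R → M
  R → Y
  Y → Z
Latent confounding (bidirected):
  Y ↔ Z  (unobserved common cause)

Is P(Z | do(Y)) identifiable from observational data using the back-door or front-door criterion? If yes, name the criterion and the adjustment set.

desc(Y)\{Y}={Z}; candidates ⊆ {C,H,M,R}.
Y↔Z: latent back-door arc(s) into Y.
size 0: {}; under {} Y still reaches {C,H,M,R,Z} ∋ Z.
size 1: {C}, {H}, {M} …(+1); under {C} Y still reaches {H,M,R,Z} ∋ Z.
size 2: {C,H}, {C,M}, {C,R} …(+3); under {C,H} Y still reaches {M,R,Z} ∋ Z.
Y↔Z cannot be blocked by any observed set — no back-door set.
No mediator lies on a directed Y→…→Z path.
Neither criterion identifies P(Z|do(Y)) in this graph.

P(Z|do(Y)): not identifiable (no BD/FD set).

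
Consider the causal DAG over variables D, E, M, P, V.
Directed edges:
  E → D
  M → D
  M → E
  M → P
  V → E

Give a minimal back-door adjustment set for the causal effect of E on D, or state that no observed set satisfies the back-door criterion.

E→D: minimal back-door set {M}.

desc(E)\{E}={D}; candidates ⊆ {M,P,V}.
size 0: {}; under {} E still reaches {D,M,P,V} ∋ D.
{M}: E⊥D given {M} in G with E→· removed — back-door holds.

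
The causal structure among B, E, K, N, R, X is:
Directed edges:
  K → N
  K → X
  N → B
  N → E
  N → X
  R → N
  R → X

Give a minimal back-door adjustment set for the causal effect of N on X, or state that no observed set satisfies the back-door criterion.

desc(N)\{N}={B,E,X}; candidates ⊆ {K,R}.
size 0: {}; under {} N still reaches {K,R,X} ∋ X.
size 1: {K}, {R}; under {K} N still reaches {R,X} ∋ X.
{K,R}: N⊥X given {K,R} in G with N→· removed — back-door holds.

N→X: minimal back-door set {K, R}.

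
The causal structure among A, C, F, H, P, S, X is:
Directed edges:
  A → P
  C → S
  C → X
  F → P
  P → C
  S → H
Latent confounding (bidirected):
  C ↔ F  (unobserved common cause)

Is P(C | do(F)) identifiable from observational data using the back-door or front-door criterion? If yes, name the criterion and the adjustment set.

desc(F)\{F}={C,H,P,S,X}; candidates ⊆ {A}.
F↔C: latent back-door arc(s) into F.
size 0: {}; under {} F still reaches {C,H,S,X} ∋ C.
size 1: {A}; under {A} F still reaches {C,H,S,X} ∋ C.
F↔C cannot be blocked by any observed set — no back-door set.
{P}: (i) intercepts every directed F→C path; (ii) no back-door F→{P}; (iii) {F} blocks every back-door {P}→C. Front-door holds.
P(C|do(F)) = Σ_{P} P(P|F) Σ_{F'} P(C|P,F')P(F').

P(C|do(F)): frontdoor, adjust for {P}.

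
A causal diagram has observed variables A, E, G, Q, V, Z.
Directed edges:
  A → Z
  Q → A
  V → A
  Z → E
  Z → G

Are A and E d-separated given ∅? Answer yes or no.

No — A and E are d-connected given ∅.

Bayes-Ball from A | ∅ reaches {E,G,Q,V,Z}.
E ∈ reach(A|∅) ⇒ A ⊥̸ E | ∅.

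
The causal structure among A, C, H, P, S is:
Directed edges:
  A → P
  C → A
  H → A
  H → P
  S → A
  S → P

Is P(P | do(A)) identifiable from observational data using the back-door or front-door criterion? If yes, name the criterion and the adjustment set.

desc(A)\{A}={P}; candidates ⊆ {C,H,S}.
size 0: {}; under {} A still reaches {C,H,P,S} ∋ P.
size 1: {C}, {H}, {S}; under {C} A still reaches {H,P,S} ∋ P.
{H,S}: A⊥P given {H,S} in G with A→· removed — back-door holds.
P(P|do(A)) = Σ_{H,S} P(P|A,H,S)·P(H,S).

P(P|do(A)): backdoor, adjust for {H, S}.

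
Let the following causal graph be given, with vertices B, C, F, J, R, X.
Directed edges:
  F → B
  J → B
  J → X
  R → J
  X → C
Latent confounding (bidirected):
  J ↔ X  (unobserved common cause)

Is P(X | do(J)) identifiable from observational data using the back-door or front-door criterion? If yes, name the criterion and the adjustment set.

desc(J)\{J}={B,C,X}; candidates ⊆ {F,R}.
J↔X: latent back-door arc(s) into J.
size 0: {}; under {} J still reaches {C,R,X} ∋ X.
size 1: {F}, {R}; under {F} J still reaches {C,R,X} ∋ X.
size 2: {F,R}; under {F,R} J still reaches {C,X} ∋ X.
J↔X cannot be blocked by any observed set — no back-door set.
No mediator lies on a directed J→…→X path.
Neither criterion identifies P(X|do(J)) in this graph.

P(X|do(J)): not identifiable (no BD/FD set).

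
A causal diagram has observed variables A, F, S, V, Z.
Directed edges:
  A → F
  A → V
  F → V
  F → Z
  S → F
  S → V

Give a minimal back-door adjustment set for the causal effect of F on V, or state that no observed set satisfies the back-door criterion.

F→V: minimal back-door set {A, S}.

desc(F)\{F}={V,Z}; candidates ⊆ {A,S}.
size 0: {}; under {} F still reaches {A,S,V} ∋ V.
size 1: {A}, {S}; under {A} F still reaches {S,V} ∋ V.
{A,S}: F⊥V given {A,S} in G with F→· removed — back-door holds.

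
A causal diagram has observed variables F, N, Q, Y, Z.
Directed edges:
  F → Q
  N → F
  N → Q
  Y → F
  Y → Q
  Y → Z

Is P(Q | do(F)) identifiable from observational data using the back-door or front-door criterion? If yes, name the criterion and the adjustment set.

desc(F)\{F}={Q}; candidates ⊆ {N,Y,Z}.
size 0: {}; under {} F still reaches {N,Q,Y,Z} ∋ Q.
size 1: {N}, {Y}, {Z}; under {N} F still reaches {Q,Y,Z} ∋ Q.
{N,Y}: F⊥Q given {N,Y} in G with F→· removed — back-door holds.
P(Q|do(F)) = Σ_{N,Y} P(Q|F,N,Y)·P(N,Y).

P(Q|do(F)): backdoor, adjust for {N, Y}.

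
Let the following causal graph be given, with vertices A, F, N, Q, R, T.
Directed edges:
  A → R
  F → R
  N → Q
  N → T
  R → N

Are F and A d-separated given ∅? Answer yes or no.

Yes — F ⊥ A | ∅.

Bayes-Ball from F | ∅ reaches {N,Q,R,T}.
A ∉ reach(F|∅) ⇒ F ⊥ A | ∅.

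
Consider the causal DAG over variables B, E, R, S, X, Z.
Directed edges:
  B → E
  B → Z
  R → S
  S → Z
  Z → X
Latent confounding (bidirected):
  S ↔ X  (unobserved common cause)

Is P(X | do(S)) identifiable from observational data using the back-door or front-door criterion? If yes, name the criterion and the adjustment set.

P(X|do(S)): frontdoor, adjust for {Z}.

desc(S)\{S}={X,Z}; candidates ⊆ {B,E,R}.
S↔X: latent back-door arc(s) into S.
size 0: {}; under {} S still reaches {R,X} ∋ X.
size 1: {B}, {E}, {R}; under {B} S still reaches {R,X} ∋ X.
size 2: {B,E}, {B,R}, {E,R}; under {B,E} S still reaches {R,X} ∋ X.
S↔X cannot be blocked by any observed set — no back-door set.
{Z}: (i) intercepts every directed S→X path; (ii) no back-door S→{Z}; (iii) {S} blocks every back-door {Z}→X. Front-door holds.
P(X|do(S)) = Σ_{Z} P(Z|S) Σ_{S'} P(X|Z,S')P(S').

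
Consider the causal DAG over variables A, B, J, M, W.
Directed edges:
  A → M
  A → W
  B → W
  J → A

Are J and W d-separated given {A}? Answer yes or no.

Yes — J ⊥ W | {A}.

Bayes-Ball from J | {A} reaches ∅.
W ∉ reach(J|{A}) ⇒ J ⊥ W | {A}.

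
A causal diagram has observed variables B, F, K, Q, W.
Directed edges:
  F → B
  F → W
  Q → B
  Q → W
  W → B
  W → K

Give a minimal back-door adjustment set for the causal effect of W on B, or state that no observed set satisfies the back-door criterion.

desc(W)\{W}={B,K}; candidates ⊆ {F,Q}.
size 0: {}; under {} W still reaches {B,F,Q} ∋ B.
size 1: {F}, {Q}; under {F} W still reaches {B,Q} ∋ B.
{F,Q}: W⊥B given {F,Q} in G with W→· removed — back-door holds.

W→B: minimal back-door set {F, Q}.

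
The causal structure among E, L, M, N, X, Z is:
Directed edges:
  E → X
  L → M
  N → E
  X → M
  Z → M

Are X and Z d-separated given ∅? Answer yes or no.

Bayes-Ball from X | ∅ reaches {E,M,N}.
Z ∉ reach(X|∅) ⇒ X ⊥ Z | ∅.

Yes — X ⊥ Z | ∅.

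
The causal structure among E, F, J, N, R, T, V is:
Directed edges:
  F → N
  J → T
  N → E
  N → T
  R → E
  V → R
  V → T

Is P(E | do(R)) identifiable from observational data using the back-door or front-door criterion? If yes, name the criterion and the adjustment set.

P(E|do(R)): backdoor, adjust for ∅.

desc(R)\{R}={E}; candidates ⊆ {F,J,N,T,V}.
∅: R⊥E given ∅ in G with R→· removed — back-door holds.
P(E|do(R)) = P(E|R) — no adjustment needed.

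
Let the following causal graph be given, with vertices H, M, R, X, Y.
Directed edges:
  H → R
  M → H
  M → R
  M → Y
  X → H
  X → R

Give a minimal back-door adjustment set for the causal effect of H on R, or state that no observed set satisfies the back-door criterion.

H→R: minimal back-door set {M, X}.

desc(H)\{H}={R}; candidates ⊆ {M,X,Y}.
size 0: {}; under {} H still reaches {M,R,X,Y} ∋ R.
size 1: {M}, {X}, {Y}; under {M} H still reaches {R,X} ∋ R.
{M,X}: H⊥R given {M,X} in G with H→· removed — back-door holds.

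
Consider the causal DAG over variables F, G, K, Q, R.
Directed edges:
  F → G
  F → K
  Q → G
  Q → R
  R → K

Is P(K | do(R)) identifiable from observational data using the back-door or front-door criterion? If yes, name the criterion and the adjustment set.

desc(R)\{R}={K}; candidates ⊆ {F,G,Q}.
∅: R⊥K given ∅ in G with R→· removed — back-door holds.
P(K|do(R)) = P(K|R) — no adjustment needed.

P(K|do(R)): backdoor, adjust for ∅.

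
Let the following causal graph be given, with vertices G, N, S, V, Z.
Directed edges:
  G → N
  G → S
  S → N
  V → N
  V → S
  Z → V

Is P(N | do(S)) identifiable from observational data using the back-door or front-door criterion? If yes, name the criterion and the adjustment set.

P(N|do(S)): backdoor, adjust for {G, V}.

desc(S)\{S}={N}; candidates ⊆ {G,V,Z}.
size 0: {}; under {} S still reaches {G,N,V,Z} ∋ N.
size 1: {G}, {V}, {Z}; under {G} S still reaches {N,V,Z} ∋ N.
{G,V}: S⊥N given {G,V} in G with S→· removed — back-door holds.
P(N|do(S)) = Σ_{G,V} P(N|S,G,V)·P(G,V).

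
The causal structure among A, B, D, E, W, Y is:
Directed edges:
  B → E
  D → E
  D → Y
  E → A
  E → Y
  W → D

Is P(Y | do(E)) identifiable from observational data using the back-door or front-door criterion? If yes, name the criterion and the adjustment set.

P(Y|do(E)): backdoor, adjust for {D}.

desc(E)\{E}={A,Y}; candidates ⊆ {B,D,W}.
size 0: {}; under {} E still reaches {B,D,W,Y} ∋ Y.
{D}: E⊥Y given {D} in G with E→· removed — back-door holds.
P(Y|do(E)) = Σ_{D} P(Y|E,D)·P(D).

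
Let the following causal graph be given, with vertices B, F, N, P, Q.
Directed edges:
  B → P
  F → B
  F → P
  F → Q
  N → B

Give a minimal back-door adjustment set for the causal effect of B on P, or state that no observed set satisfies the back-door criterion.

B→P: minimal back-door set {F}.

desc(B)\{B}={P}; candidates ⊆ {F,N,Q}.
size 0: {}; under {} B still reaches {F,N,P,Q} ∋ P.
{F}: B⊥P given {F} in G with B→· removed — back-door holds.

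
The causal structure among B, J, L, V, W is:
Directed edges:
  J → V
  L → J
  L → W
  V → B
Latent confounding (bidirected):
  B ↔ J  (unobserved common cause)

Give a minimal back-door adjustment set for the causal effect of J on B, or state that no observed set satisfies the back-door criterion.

desc(J)\{J}={B,V}; candidates ⊆ {L,W}.
J↔B: latent back-door arc(s) into J.
size 0: {}; under {} J still reaches {B,L,W} ∋ B.
size 1: {L}, {W}; under {L} J still reaches {B} ∋ B.
size 2: {L,W}; under {L,W} J still reaches {B} ∋ B.
J↔B cannot be blocked by any observed set — no back-door set.

J→B: no observed back-door set.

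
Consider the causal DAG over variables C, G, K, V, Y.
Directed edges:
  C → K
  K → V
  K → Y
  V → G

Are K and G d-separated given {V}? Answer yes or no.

Yes — K ⊥ G | {V}.

Bayes-Ball from K | {V} reaches {C,Y}.
G ∉ reach(K|{V}) ⇒ K ⊥ G | {V}.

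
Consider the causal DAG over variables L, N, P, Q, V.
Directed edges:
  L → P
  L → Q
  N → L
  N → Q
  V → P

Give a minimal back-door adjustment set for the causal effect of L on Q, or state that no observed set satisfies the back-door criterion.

L→Q: minimal back-door set {N}.

desc(L)\{L}={P,Q}; candidates ⊆ {N,V}.
size 0: {}; under {} L still reaches {N,Q} ∋ Q.
{N}: L⊥Q given {N} in G with L→· removed — back-door holds.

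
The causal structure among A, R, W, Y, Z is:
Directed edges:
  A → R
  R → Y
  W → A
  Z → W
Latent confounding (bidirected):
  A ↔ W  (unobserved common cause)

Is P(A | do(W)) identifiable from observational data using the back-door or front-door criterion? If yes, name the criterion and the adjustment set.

desc(W)\{W}={A,R,Y}; candidates ⊆ {Z}.
W↔A: latent back-door arc(s) into W.
size 0: {}; under {} W still reaches {A,R,Y,Z} ∋ A.
size 1: {Z}; under {Z} W still reaches {A,R,Y} ∋ A.
W↔A cannot be blocked by any observed set — no back-door set.
No mediator lies on a directed W→…→A path.
Neither criterion identifies P(A|do(W)) in this graph.

P(A|do(W)): not identifiable (no BD/FD set).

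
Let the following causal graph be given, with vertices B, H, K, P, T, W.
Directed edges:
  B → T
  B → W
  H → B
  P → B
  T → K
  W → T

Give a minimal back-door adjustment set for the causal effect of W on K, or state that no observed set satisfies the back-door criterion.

desc(W)\{W}={K,T}; candidates ⊆ {B,H,P}.
size 0: {}; under {} W still reaches {B,H,K,P,T} ∋ K.
{B}: W⊥K given {B} in G with W→· removed — back-door holds.

W→K: minimal back-door set {B}.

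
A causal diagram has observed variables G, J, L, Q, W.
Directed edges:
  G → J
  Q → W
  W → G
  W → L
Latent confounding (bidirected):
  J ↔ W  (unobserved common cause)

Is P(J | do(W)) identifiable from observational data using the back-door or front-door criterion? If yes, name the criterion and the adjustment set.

P(J|do(W)): frontdoor, adjust for {G}.

desc(W)\{W}={G,J,L}; candidates ⊆ {Q}.
W↔J: latent back-door arc(s) into W.
size 0: {}; under {} W still reaches {J,Q} ∋ J.
size 1: {Q}; under {Q} W still reaches {J} ∋ J.
W↔J cannot be blocked by any observed set — no back-door set.
{G}: (i) intercepts every directed W→J path; (ii) no back-door W→{G}; (iii) {W} blocks every back-door {G}→J. Front-door holds.
P(J|do(W)) = Σ_{G} P(G|W) Σ_{W'} P(J|G,W')P(W').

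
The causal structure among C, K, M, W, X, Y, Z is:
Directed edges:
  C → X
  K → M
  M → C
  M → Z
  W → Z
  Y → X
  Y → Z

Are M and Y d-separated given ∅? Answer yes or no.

Yes — M ⊥ Y | ∅.

Bayes-Ball from M | ∅ reaches {C,K,X,Z}.
Y ∉ reach(M|∅) ⇒ M ⊥ Y | ∅.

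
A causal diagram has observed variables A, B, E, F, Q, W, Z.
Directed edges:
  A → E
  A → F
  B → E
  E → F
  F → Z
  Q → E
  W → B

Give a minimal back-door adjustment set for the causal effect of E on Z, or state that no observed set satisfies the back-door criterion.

E→Z: minimal back-door set {A}.

desc(E)\{E}={F,Z}; candidates ⊆ {A,B,Q,W}.
size 0: {}; under {} E still reaches {A,B,F,Q,W,Z} ∋ Z.
{A}: E⊥Z given {A} in G with E→· removed — back-door holds.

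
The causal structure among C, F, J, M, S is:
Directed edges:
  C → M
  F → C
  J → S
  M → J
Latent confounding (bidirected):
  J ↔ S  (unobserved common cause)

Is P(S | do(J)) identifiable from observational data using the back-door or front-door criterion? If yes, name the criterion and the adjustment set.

P(S|do(J)): not identifiable (no BD/FD set).

desc(J)\{J}={S}; candidates ⊆ {C,F,M}.
J↔S: latent back-door arc(s) into J.
size 0: {}; under {} J still reaches {C,F,M,S} ∋ S.
size 1: {C}, {F}, {M}; under {C} J still reaches {M,S} ∋ S.
size 2: {C,F}, {C,M}, {F,M}; under {C,F} J still reaches {M,S} ∋ S.
J↔S cannot be blocked by any observed set — no back-door set.
No mediator lies on a directed J→…→S path.
Neither criterion identifies P(S|do(J)) in this graph.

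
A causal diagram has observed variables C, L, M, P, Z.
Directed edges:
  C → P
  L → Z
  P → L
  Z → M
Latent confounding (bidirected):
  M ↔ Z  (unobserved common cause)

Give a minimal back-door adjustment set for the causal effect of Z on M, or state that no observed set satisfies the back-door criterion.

Z→M: no observed back-door set.

desc(Z)\{Z}={M}; candidates ⊆ {C,L,P}.
Z↔M: latent back-door arc(s) into Z.
size 0: {}; under {} Z still reaches {C,L,M,P} ∋ M.
size 1: {C}, {L}, {P}; under {C} Z still reaches {L,M,P} ∋ M.
size 2: {C,L}, {C,P}, {L,P}; under {C,L} Z still reaches {M} ∋ M.
Z↔M cannot be blocked by any observed set — no back-door set.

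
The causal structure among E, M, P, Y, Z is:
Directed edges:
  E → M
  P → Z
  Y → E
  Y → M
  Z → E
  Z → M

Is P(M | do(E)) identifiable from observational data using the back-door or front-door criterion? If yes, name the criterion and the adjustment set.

desc(E)\{E}={M}; candidates ⊆ {P,Y,Z}.
size 0: {}; under {} E still reaches {M,P,Y,Z} ∋ M.
size 1: {P}, {Y}, {Z}; under {P} E still reaches {M,Y,Z} ∋ M.
{Y,Z}: E⊥M given {Y,Z} in G with E→· removed — back-door holds.
P(M|do(E)) = Σ_{Y,Z} P(M|E,Y,Z)·P(Y,Z).

P(M|do(E)): backdoor, adjust for {Y, Z}.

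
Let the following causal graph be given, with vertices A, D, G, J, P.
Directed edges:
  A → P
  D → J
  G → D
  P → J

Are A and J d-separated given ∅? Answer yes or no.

Bayes-Ball from A | ∅ reaches {J,P}.
J ∈ reach(A|∅) ⇒ A ⊥̸ J | ∅.

No — A and J are d-connected given ∅.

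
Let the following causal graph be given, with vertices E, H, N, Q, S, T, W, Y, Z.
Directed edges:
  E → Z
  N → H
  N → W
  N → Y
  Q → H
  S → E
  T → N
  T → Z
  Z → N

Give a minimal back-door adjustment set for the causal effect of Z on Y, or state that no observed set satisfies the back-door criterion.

desc(Z)\{Z}={H,N,W,Y}; candidates ⊆ {E,Q,S,T}.
size 0: {}; under {} Z still reaches {E,H,N,S,T,W,Y} ∋ Y.
{T}: Z⊥Y given {T} in G with Z→· removed — back-door holds.

Z→Y: minimal back-door set {T}.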